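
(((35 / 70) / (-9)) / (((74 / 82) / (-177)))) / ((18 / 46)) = 55637 / 1998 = 27.85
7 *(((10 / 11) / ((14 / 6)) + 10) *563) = 450400 / 11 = 40945.45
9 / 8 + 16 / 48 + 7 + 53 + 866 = 22259 / 24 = 927.46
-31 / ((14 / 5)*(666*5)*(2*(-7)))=31 / 130536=0.00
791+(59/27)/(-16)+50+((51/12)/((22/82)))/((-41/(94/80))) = 39936257/47520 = 840.41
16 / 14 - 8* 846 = -47368 / 7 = -6766.86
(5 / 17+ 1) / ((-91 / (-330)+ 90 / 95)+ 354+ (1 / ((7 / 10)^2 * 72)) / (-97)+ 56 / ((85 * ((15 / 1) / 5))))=983443230 / 270112584947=0.00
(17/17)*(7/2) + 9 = 25/2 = 12.50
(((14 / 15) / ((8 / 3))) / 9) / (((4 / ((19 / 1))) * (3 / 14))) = 931 / 1080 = 0.86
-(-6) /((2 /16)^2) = 384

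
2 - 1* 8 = -6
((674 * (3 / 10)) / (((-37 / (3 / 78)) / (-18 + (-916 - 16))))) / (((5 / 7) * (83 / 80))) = 10757040 / 39923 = 269.44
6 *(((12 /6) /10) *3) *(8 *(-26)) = -3744 /5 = -748.80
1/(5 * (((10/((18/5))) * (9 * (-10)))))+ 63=78749/1250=63.00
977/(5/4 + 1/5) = 19540/29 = 673.79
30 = 30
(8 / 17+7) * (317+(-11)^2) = 55626 / 17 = 3272.12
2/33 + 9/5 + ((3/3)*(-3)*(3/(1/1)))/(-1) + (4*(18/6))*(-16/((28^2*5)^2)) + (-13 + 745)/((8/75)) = 54459697991/7923300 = 6873.36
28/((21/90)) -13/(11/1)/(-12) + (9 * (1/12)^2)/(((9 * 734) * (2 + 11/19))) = 6842028185/56970144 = 120.10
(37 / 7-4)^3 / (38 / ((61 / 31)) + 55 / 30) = 266814 / 2654477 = 0.10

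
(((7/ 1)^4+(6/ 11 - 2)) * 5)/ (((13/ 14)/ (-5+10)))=9238250/ 143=64603.15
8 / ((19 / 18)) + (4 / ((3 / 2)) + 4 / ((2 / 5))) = 1154 / 57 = 20.25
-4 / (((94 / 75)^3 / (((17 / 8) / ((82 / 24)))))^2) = -462922119140625 / 1159671101955136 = -0.40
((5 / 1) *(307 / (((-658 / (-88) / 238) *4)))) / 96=287045 / 2256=127.24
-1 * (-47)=47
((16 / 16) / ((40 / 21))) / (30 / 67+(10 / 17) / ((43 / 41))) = 1028517 / 1976000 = 0.52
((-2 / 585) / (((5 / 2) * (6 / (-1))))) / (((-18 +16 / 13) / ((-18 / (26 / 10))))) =2 / 21255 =0.00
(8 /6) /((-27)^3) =-4 /59049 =-0.00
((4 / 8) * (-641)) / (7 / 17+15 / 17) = -247.66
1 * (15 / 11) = 1.36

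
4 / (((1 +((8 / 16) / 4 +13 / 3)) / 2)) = 192 / 131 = 1.47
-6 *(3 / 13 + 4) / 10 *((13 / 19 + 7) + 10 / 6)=-451 / 19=-23.74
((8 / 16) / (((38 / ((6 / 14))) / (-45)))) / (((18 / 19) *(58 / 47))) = -705 / 3248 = -0.22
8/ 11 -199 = -2181/ 11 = -198.27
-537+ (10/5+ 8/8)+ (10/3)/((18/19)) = -14323/27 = -530.48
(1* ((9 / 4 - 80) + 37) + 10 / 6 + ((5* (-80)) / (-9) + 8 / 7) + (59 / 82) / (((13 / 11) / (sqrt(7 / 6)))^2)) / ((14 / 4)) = 6203032 / 3055689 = 2.03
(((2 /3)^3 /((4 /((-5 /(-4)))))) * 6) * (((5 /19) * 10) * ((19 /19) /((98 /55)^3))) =20796875 /80471916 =0.26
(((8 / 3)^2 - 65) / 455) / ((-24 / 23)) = 11983 / 98280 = 0.12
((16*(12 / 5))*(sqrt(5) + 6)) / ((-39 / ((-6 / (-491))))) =-2304 / 31915 - 384*sqrt(5) / 31915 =-0.10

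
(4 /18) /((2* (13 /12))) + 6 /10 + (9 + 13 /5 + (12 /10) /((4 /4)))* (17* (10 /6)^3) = 1769233 /1755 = 1008.11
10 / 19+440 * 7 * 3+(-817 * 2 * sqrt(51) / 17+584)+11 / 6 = 1120205 / 114-1634 * sqrt(51) / 17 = 9139.94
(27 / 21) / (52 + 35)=3 / 203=0.01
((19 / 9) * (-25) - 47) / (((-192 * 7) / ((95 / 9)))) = 42655 / 54432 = 0.78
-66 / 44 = -3 / 2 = -1.50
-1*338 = -338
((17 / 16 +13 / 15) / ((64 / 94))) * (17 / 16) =3.01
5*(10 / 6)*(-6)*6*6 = -1800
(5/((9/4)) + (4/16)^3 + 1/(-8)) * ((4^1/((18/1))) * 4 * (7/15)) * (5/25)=8519/48600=0.18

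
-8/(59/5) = -0.68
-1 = -1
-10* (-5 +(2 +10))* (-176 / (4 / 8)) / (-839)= -24640 / 839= -29.37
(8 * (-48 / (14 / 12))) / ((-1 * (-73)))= -2304 / 511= -4.51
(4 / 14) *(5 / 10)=1 / 7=0.14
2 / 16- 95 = -759 / 8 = -94.88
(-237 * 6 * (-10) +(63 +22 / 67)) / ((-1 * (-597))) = 956983 / 39999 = 23.93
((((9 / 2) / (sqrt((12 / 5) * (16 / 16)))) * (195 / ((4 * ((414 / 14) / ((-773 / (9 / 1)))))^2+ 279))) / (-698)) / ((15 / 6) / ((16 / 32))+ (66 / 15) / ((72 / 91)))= -85640843925 * sqrt(15) / 1212541693574686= -0.00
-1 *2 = -2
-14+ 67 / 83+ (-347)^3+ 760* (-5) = -3468216104 / 83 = -41785736.19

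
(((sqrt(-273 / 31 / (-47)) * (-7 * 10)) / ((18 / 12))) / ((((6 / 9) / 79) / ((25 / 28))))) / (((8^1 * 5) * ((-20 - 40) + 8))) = 1975 * sqrt(397761) / 1212224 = 1.03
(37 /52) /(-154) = -37 /8008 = -0.00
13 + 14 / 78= 514 / 39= 13.18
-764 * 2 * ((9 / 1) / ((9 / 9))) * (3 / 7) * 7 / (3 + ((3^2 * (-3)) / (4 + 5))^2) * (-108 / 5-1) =388494 / 5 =77698.80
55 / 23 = 2.39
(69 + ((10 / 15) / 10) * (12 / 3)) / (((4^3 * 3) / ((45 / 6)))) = 2.71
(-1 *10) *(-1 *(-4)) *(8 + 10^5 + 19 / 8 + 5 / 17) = -68007255 / 17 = -4000426.76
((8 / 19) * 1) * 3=24 / 19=1.26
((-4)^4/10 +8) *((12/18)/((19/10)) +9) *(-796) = -23759008/95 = -250094.82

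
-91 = -91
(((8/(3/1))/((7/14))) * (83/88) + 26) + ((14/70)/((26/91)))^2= 104017/3300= 31.52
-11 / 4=-2.75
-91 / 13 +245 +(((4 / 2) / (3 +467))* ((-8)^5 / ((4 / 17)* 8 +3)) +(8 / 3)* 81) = 8298214 / 19505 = 425.44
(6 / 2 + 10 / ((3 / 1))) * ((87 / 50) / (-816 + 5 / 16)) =-4408 / 326275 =-0.01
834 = 834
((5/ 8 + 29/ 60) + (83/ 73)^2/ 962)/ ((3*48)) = 341325457/ 44292942720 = 0.01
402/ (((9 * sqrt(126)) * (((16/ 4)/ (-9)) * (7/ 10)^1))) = -335 * sqrt(14)/ 98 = -12.79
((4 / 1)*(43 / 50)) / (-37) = -86 / 925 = -0.09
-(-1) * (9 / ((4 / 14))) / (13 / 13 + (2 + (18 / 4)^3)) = 0.33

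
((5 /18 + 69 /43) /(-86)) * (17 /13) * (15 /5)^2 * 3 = -74307 /96148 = -0.77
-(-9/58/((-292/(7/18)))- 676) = 22897465/33872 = 676.00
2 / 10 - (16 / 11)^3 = -19149 / 6655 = -2.88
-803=-803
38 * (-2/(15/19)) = -96.27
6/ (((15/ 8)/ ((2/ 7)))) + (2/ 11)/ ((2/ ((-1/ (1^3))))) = 0.82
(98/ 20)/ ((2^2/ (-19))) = -931/ 40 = -23.28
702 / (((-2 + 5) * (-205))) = -234 / 205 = -1.14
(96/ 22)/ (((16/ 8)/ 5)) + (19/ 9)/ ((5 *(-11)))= 5381/ 495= 10.87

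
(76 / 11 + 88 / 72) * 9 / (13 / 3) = 16.89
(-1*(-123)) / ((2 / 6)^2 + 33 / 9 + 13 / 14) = 15498 / 593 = 26.13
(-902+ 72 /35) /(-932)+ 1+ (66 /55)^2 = 277727 /81550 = 3.41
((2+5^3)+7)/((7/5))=670/7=95.71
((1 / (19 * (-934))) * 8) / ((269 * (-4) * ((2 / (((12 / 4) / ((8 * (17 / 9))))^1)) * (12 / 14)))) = 63 / 1298439328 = 0.00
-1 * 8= -8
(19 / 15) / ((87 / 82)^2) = 127756 / 113535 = 1.13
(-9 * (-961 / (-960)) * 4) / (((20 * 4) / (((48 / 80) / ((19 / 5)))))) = -8649 / 121600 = -0.07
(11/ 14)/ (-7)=-11/ 98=-0.11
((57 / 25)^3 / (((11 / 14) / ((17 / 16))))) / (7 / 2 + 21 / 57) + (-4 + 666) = 3205814113 / 4812500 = 666.14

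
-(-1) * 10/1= 10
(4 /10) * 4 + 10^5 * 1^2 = 500008 /5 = 100001.60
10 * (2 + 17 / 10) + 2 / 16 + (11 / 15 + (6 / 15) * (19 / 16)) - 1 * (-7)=136 / 3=45.33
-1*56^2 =-3136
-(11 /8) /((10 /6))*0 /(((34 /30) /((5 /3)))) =0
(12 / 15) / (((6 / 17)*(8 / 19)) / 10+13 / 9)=11628 / 21211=0.55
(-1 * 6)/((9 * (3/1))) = -2/9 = -0.22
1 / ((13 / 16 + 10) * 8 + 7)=2 / 187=0.01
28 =28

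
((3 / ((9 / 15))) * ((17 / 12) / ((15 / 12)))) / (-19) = -17 / 57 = -0.30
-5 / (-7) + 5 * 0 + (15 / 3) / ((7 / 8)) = 45 / 7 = 6.43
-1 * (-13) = 13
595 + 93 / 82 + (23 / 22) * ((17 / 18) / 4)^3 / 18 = 596.13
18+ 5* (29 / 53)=1099 / 53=20.74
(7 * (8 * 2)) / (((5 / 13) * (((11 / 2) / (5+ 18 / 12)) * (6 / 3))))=9464 / 55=172.07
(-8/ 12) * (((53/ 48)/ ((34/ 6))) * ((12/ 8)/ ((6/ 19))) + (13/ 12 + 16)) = -12.01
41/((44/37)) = 1517/44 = 34.48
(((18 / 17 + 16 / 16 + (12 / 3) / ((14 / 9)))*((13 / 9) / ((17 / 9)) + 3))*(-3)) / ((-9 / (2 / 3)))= 70528 / 18207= 3.87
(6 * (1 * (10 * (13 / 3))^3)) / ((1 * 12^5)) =274625 / 139968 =1.96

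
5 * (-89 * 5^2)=-11125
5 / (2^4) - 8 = -123 / 16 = -7.69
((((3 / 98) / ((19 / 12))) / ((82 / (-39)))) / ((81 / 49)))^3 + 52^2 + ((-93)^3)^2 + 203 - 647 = 8257980062654973210680 / 12763686753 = 646990185709.00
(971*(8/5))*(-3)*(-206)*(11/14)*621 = 16396531272/35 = 468472322.06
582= 582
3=3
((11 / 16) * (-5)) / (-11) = 5 / 16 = 0.31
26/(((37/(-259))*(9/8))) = -1456/9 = -161.78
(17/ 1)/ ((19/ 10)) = 170/ 19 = 8.95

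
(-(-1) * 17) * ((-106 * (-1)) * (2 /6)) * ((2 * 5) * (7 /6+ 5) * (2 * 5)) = 3333700 /9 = 370411.11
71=71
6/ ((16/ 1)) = 3/ 8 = 0.38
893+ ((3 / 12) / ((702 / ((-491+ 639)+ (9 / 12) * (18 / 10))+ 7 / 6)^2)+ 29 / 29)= 9884423407215 / 11056312201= 894.01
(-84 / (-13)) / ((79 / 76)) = 6384 / 1027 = 6.22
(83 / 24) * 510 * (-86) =-303365 / 2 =-151682.50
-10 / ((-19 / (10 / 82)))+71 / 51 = 57859 / 39729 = 1.46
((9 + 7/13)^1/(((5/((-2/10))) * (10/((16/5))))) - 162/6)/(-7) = 31481/8125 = 3.87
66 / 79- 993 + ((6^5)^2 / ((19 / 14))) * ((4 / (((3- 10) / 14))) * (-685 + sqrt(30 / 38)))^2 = 38157778215621639819 / 28519- 74223440363520 * sqrt(285) / 361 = 1334506412576108.85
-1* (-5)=5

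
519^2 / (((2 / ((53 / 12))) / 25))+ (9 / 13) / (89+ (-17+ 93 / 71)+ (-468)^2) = 8019491487942429 / 539271512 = 14870971.88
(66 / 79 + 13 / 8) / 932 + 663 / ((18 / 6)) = 130175859 / 589024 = 221.00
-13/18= -0.72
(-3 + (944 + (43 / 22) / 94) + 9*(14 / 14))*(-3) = -5893929 / 2068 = -2850.06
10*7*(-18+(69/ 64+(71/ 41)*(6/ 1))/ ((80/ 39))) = -18234531/ 20992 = -868.64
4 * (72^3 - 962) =1489144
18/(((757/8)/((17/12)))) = 0.27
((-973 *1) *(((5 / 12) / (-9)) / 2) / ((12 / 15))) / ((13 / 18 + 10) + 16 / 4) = 4865 / 2544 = 1.91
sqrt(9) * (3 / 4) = 9 / 4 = 2.25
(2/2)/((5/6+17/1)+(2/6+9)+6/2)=6/181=0.03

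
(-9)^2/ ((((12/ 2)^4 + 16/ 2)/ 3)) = 243/ 1304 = 0.19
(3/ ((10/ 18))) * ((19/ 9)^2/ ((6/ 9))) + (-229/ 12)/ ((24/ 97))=-59081/ 1440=-41.03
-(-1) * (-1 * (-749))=749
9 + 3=12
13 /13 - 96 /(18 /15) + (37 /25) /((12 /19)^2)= -75.29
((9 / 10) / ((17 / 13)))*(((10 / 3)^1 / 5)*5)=39 / 17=2.29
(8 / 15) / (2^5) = 1 / 60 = 0.02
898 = 898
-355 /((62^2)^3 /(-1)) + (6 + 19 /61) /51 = 21868091804245 /176705532901824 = 0.12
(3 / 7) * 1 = 3 / 7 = 0.43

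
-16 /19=-0.84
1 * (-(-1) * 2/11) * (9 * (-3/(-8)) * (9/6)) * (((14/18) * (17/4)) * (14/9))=4.73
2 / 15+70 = 1052 / 15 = 70.13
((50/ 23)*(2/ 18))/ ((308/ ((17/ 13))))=0.00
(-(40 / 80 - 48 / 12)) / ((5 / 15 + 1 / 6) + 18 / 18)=7 / 3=2.33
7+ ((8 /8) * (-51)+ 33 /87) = -1265 /29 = -43.62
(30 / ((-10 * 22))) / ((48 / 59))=-59 / 352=-0.17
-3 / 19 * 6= -18 / 19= -0.95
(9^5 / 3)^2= 387420489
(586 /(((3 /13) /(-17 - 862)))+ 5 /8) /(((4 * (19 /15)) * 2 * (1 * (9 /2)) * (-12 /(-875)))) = -3569196.28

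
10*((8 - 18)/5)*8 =-160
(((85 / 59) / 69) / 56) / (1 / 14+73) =0.00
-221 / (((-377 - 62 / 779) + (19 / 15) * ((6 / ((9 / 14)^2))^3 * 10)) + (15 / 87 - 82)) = -294808686939 / 51098152184476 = -0.01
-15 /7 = -2.14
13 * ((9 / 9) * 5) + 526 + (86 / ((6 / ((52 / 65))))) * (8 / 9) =81161 / 135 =601.19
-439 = -439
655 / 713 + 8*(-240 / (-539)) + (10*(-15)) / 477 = 254583445 / 61104813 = 4.17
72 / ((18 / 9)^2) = 18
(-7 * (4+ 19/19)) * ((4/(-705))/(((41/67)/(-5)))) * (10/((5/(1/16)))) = -2345/11562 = -0.20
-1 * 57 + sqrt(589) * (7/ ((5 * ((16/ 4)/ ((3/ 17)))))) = -57 + 21 * sqrt(589)/ 340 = -55.50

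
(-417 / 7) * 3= -1251 / 7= -178.71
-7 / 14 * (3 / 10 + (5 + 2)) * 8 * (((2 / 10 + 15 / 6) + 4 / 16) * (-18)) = 38763 / 25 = 1550.52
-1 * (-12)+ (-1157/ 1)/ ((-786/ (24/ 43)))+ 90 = 579194/ 5633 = 102.82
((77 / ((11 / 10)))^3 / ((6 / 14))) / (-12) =-600250 / 9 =-66694.44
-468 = -468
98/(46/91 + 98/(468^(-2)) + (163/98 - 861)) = 124852/27344490297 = 0.00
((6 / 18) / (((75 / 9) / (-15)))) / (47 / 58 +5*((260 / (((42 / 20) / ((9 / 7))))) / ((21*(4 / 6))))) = -59682 / 5735605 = -0.01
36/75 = 12/25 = 0.48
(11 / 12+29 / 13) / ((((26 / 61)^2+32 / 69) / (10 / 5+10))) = 58.52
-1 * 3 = -3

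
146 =146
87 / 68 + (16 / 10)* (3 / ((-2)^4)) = 537 / 340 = 1.58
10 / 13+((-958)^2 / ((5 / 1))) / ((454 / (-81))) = -483191396 / 14755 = -32747.64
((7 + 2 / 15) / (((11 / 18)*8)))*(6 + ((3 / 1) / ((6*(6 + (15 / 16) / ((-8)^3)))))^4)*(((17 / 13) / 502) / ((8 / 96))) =0.27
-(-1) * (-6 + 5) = -1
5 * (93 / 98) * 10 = 2325 / 49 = 47.45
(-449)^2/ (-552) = -201601/ 552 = -365.22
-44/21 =-2.10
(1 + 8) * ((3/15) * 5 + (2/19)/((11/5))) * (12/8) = 5913/418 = 14.15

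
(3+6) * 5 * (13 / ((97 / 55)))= 32175 / 97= 331.70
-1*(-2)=2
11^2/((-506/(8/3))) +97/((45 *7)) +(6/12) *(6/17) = -18878/123165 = -0.15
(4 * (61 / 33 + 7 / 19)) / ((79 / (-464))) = -2579840 / 49533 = -52.08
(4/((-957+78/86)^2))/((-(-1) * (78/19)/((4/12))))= 35131/98876497824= 0.00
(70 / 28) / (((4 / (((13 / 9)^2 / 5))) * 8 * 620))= 169 / 3214080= 0.00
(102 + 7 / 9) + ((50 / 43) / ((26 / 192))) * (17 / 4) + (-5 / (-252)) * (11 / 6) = 117744145 / 845208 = 139.31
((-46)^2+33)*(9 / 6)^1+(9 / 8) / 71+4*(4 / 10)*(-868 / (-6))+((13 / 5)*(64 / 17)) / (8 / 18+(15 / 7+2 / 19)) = 1614549607157 / 466819320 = 3458.62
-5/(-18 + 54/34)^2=-1445/77841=-0.02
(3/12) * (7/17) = 7/68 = 0.10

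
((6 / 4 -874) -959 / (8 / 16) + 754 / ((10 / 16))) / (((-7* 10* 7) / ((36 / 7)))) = 20367 / 1225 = 16.63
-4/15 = -0.27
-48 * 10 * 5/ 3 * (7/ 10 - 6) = 4240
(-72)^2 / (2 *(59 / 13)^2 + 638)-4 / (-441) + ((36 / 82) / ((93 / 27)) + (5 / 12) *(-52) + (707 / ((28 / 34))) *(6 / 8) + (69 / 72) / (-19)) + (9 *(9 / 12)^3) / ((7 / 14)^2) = 394299198429301 / 611208098928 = 645.11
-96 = -96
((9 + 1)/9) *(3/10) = 1/3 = 0.33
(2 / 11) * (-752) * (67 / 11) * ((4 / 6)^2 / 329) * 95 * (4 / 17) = -3258880 / 129591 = -25.15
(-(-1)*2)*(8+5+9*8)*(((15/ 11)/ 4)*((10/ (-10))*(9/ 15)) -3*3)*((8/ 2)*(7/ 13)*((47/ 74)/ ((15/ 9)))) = -1284.35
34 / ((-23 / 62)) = -2108 / 23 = -91.65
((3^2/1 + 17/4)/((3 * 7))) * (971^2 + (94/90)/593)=333366185749/560385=594887.77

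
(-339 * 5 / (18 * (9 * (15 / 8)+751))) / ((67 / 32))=-72320 / 1234743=-0.06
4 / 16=1 / 4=0.25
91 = 91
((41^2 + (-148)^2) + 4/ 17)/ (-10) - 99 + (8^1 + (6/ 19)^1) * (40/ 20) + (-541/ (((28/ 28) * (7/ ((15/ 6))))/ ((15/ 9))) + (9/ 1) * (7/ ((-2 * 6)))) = -375529367/ 135660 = -2768.17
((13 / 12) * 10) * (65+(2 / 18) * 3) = 6370 / 9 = 707.78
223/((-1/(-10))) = 2230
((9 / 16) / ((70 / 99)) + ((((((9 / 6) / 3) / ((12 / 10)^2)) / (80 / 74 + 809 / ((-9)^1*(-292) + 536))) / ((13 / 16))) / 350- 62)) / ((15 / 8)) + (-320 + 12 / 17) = -230044948846613 / 653655611700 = -351.94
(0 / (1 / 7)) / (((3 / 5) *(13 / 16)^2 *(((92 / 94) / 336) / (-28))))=0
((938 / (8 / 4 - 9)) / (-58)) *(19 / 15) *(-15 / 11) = -1273 / 319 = -3.99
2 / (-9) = -2 / 9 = -0.22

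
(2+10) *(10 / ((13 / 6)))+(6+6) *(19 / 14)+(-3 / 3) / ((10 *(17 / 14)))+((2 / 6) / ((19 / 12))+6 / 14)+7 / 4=43488163 / 587860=73.98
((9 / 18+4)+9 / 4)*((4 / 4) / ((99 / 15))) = 45 / 44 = 1.02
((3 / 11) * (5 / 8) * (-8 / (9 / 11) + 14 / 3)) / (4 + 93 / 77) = -805 / 4812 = -0.17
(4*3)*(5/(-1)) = -60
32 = 32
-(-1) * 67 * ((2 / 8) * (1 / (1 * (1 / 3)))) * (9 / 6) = 603 / 8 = 75.38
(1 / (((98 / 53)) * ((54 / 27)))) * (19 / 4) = 1007 / 784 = 1.28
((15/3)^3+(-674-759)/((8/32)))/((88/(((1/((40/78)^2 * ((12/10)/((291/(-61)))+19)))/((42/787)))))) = -10333934091/42676480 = -242.15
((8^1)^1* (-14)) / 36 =-28 / 9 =-3.11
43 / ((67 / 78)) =3354 / 67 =50.06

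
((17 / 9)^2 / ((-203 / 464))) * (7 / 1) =-57.09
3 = 3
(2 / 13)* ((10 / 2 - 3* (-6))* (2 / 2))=3.54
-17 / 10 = -1.70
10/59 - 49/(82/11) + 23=80293/4838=16.60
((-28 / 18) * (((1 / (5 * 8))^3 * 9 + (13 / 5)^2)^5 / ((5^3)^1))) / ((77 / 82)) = -621530403522921856371796968209 / 3321888768000000000000000000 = -187.10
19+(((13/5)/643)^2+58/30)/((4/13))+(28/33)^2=292697166382/11256149025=26.00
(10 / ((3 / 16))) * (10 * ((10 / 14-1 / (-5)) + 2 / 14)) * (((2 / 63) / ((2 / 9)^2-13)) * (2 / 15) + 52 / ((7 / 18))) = 3875080448 / 51401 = 75389.20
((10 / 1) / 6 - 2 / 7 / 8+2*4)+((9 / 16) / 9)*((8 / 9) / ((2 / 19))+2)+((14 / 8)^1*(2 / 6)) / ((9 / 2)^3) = 1260253 / 122472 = 10.29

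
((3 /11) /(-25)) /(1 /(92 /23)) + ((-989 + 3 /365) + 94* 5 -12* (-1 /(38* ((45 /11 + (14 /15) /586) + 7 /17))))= -732777368047266 /1411996826075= -518.97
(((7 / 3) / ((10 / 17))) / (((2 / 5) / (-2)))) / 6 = -119 / 36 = -3.31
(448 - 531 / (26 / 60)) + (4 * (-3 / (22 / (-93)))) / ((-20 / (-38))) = -486917 / 715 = -681.00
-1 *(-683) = 683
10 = 10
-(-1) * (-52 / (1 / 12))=-624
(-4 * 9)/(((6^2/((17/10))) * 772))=-17/7720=-0.00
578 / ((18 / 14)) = 4046 / 9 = 449.56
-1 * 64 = -64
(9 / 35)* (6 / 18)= 3 / 35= 0.09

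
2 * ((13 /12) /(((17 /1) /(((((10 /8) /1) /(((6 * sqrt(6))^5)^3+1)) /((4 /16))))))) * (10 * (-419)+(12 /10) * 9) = 135824 /5301227514236492681687258182006603725 - 5959128767557363826688 * sqrt(6) /1767075838078830893895752727335534575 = -0.00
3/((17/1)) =3/17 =0.18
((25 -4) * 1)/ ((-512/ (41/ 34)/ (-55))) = 47355/ 17408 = 2.72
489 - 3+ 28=514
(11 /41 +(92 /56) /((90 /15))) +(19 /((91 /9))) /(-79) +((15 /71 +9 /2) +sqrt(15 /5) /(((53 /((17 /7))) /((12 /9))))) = 68 * sqrt(3) /1113 +1313285153 /251126148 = 5.34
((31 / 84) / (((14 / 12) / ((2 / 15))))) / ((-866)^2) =31 / 551217660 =0.00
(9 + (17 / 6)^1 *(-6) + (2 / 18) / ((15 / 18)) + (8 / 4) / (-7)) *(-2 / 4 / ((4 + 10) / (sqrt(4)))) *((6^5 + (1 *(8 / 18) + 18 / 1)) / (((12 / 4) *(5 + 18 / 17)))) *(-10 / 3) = -1020822800 / 1226421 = -832.36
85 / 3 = 28.33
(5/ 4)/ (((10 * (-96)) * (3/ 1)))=-1/ 2304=-0.00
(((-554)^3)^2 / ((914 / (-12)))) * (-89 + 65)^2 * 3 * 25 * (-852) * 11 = 70230517003111422269030400 / 457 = 153677280094335716124793.00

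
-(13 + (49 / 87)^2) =-100798 / 7569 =-13.32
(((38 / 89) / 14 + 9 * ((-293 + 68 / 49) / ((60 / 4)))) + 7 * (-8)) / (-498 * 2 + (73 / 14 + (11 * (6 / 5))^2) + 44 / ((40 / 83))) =0.32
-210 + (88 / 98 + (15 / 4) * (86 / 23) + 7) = -188.08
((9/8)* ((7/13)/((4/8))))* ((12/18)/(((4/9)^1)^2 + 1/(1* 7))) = 11907/5018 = 2.37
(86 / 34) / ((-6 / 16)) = -344 / 51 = -6.75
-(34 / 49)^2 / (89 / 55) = -63580 / 213689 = -0.30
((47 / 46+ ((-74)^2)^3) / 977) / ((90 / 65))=32731827041953 / 269652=121385441.39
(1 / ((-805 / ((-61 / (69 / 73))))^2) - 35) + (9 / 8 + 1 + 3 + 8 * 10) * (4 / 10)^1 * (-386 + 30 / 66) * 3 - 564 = -5427653931959719 / 135750869100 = -39982.46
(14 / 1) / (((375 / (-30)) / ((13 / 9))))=-364 / 225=-1.62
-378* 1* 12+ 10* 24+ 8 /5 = -21472 /5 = -4294.40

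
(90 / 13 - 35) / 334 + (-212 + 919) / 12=1532707 / 26052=58.83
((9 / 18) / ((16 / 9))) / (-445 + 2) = -9 / 14176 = -0.00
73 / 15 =4.87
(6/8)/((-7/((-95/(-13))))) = -285/364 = -0.78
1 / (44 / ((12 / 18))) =1 / 66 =0.02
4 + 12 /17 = 80 /17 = 4.71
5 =5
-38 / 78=-19 / 39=-0.49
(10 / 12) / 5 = 1 / 6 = 0.17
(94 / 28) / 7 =47 / 98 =0.48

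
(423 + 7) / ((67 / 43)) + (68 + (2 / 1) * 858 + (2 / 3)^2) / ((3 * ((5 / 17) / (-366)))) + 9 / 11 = -4907828119 / 6633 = -739910.77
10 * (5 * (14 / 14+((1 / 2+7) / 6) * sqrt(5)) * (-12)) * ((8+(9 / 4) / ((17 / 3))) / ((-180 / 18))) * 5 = 42825 / 17+214125 * sqrt(5) / 68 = 9560.27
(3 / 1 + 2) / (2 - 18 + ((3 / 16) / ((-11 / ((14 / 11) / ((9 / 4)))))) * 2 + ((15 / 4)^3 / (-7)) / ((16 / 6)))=-1300992 / 4903267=-0.27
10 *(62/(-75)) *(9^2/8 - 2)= -403/6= -67.17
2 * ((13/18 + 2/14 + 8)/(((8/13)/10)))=72605/252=288.12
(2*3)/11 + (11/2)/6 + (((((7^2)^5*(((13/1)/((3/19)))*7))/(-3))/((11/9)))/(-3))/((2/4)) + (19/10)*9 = 591999643427/20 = 29599982171.35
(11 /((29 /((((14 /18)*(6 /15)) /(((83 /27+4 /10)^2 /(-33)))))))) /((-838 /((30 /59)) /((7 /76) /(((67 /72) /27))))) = 2143478700 /4096774329773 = 0.00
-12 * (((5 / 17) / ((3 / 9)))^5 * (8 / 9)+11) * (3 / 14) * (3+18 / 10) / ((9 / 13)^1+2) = -91503886032 / 1739324825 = -52.61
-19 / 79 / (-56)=19 / 4424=0.00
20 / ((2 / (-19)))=-190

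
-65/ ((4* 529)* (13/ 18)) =-45/ 1058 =-0.04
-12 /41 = -0.29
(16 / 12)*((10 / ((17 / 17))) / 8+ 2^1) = 4.33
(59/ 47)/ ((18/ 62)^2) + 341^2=442738466/ 3807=116295.89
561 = 561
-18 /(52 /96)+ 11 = -289 /13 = -22.23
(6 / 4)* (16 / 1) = 24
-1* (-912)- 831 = 81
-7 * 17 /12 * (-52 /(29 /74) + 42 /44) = 10001593 /7656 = 1306.37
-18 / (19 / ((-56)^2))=-56448 / 19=-2970.95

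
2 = 2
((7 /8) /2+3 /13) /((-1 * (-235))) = 139 /48880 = 0.00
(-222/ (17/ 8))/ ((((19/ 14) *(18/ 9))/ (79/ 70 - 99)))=357864/ 95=3766.99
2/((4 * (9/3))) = 0.17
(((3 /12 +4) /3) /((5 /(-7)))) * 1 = -1.98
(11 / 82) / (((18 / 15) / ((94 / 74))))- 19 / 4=-20971 / 4551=-4.61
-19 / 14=-1.36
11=11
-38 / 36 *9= -19 / 2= -9.50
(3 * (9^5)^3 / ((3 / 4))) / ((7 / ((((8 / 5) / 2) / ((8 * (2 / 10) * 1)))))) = 411782264189298 / 7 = 58826037741328.29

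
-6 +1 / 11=-65 / 11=-5.91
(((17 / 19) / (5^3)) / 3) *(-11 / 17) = -11 / 7125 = -0.00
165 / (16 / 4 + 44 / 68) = 2805 / 79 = 35.51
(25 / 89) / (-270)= -5 / 4806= -0.00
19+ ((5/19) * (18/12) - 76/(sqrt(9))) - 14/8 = -1753/228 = -7.69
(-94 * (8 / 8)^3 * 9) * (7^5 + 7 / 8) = -14219462.25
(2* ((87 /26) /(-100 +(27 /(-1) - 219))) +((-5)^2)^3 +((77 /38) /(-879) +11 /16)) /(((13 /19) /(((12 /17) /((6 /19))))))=178420210728421 /3495107928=51048.56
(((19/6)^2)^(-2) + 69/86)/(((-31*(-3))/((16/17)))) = 24276280/2953204181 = 0.01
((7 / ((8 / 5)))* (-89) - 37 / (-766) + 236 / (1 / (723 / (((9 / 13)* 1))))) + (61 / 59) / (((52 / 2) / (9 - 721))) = 1734682396675 / 7050264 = 246045.03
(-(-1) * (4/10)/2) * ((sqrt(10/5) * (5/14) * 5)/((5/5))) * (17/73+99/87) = 7255 * sqrt(2)/14819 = 0.69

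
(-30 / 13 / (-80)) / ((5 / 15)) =9 / 104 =0.09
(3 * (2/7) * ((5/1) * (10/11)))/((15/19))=4.94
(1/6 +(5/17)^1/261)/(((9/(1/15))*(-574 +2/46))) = -34247/15814665990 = -0.00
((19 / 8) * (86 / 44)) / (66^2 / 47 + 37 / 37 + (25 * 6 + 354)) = 38399 / 4944016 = 0.01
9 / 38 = 0.24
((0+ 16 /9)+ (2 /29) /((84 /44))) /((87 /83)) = 275062 /158949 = 1.73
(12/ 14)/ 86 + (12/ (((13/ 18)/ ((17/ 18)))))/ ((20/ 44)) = 675639/ 19565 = 34.53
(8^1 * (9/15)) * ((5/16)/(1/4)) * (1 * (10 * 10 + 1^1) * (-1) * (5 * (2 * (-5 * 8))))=242400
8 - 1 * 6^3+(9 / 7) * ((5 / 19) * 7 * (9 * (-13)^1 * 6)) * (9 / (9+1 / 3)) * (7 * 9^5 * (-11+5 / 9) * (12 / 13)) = 121391749268 / 19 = 6389039435.16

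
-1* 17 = -17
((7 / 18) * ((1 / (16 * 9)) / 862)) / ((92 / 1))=7 / 205555968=0.00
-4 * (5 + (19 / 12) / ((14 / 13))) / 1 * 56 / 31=-4348 / 93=-46.75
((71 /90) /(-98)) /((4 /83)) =-5893 /35280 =-0.17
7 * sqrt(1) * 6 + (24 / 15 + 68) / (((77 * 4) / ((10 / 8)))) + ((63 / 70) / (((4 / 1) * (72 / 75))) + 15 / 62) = 6532173 / 152768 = 42.76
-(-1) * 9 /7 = 1.29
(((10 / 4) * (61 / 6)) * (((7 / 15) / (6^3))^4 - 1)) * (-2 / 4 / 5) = 6722175951213539 / 2644790538240000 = 2.54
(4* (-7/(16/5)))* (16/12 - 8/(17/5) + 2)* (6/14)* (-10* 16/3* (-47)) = -470000/51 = -9215.69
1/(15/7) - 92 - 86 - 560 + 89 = -9728/15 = -648.53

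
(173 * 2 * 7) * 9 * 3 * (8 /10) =52315.20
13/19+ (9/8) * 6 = 565/76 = 7.43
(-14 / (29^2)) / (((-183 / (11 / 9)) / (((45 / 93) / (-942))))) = -385 / 6741413109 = -0.00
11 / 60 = 0.18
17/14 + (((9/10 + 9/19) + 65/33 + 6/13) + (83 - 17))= 20260714/285285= 71.02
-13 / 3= -4.33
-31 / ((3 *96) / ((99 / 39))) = -341 / 1248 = -0.27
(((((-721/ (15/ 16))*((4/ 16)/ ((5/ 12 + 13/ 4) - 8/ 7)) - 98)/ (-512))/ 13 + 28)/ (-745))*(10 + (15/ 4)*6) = -24716839/ 20216320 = -1.22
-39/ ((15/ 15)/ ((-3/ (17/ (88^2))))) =906048/ 17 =53296.94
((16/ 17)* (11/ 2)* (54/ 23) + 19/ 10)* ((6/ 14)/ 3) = 54949/ 27370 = 2.01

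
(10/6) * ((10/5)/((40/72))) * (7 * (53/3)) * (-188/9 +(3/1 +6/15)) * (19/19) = -583954/45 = -12976.76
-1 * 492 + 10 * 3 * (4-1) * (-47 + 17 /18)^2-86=3425801 /18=190322.28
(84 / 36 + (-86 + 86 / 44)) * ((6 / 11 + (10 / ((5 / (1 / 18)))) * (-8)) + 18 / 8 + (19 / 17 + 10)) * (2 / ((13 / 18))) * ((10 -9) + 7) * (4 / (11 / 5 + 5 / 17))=-9457056940 / 250107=-37812.04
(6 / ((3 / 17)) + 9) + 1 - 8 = 36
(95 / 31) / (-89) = -0.03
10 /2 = 5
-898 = -898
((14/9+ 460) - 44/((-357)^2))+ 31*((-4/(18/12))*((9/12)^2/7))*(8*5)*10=-93275150/42483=-2195.59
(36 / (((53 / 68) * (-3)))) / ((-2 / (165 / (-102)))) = -660 / 53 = -12.45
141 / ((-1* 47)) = -3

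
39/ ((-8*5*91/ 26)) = -39/ 140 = -0.28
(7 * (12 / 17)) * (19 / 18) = 266 / 51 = 5.22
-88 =-88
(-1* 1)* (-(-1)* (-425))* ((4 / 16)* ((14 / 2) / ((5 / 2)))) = 595 / 2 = 297.50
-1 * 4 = -4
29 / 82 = 0.35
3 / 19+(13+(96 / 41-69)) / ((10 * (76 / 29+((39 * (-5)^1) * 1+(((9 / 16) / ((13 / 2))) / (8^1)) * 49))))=670214537 / 3605943481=0.19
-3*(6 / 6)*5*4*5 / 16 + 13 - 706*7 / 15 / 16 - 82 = -13001 / 120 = -108.34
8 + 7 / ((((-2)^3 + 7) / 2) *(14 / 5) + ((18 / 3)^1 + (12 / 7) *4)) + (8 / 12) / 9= 94033 / 10827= 8.69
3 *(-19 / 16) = -3.56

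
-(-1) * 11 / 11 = 1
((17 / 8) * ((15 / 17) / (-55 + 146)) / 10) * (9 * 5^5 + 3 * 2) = 84393 / 1456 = 57.96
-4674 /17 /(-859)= 0.32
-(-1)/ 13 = 1/ 13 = 0.08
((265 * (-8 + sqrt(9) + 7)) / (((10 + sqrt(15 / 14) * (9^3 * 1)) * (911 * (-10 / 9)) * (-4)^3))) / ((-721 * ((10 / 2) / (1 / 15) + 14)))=477 / 212993143630256- 347733 * sqrt(210) / 29819040108235840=-0.00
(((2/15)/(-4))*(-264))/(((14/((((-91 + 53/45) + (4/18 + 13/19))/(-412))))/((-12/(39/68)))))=-12636712/4452175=-2.84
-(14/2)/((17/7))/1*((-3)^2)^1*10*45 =-198450/17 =-11673.53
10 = 10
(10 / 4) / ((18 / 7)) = 0.97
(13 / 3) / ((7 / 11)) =143 / 21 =6.81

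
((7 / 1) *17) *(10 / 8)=595 / 4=148.75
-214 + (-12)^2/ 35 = -7346/ 35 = -209.89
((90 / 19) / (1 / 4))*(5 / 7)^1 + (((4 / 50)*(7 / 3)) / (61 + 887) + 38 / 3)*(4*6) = 250228324 / 788025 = 317.54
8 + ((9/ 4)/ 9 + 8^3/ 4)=545/ 4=136.25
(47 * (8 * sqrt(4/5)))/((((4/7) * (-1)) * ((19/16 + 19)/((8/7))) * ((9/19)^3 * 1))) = -8687104 * sqrt(5)/61965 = -313.48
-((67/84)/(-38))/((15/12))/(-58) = -67/231420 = -0.00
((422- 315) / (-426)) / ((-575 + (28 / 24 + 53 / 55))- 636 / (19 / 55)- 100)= 111815 / 1119122803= 0.00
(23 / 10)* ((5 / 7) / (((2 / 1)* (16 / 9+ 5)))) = 207 / 1708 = 0.12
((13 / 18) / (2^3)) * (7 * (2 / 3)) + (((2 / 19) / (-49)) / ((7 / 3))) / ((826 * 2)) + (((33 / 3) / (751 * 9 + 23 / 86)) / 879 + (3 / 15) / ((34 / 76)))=0.87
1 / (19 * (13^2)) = 0.00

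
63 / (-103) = -63 / 103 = -0.61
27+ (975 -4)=998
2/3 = 0.67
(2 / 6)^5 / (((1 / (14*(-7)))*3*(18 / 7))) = -343 / 6561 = -0.05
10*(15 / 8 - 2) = -5 / 4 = -1.25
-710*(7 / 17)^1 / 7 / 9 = -710 / 153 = -4.64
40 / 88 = 5 / 11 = 0.45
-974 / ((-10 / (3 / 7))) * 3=4383 / 35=125.23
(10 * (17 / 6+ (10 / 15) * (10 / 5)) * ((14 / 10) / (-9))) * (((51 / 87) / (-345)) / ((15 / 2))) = 238 / 162081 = 0.00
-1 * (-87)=87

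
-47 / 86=-0.55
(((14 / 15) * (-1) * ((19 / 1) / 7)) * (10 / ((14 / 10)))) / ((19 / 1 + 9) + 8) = -95 / 189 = -0.50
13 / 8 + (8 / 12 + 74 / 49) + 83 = 102079 / 1176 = 86.80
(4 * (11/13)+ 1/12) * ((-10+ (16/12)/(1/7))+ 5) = 541/36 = 15.03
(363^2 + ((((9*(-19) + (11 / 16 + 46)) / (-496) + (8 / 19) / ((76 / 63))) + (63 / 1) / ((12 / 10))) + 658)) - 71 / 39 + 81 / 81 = 132479.28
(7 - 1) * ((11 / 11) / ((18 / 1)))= 1 / 3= 0.33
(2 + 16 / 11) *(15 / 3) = 190 / 11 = 17.27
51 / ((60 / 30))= 25.50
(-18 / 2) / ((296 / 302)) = -1359 / 148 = -9.18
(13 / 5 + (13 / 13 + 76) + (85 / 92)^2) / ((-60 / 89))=-303026933 / 2539200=-119.34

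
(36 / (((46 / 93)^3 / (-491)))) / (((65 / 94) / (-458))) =76513167827658 / 790855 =96747403.54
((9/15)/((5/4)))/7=12/175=0.07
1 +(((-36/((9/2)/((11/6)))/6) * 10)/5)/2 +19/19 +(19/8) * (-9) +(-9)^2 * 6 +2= 33565/72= 466.18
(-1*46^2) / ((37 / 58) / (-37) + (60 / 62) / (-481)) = 109903.14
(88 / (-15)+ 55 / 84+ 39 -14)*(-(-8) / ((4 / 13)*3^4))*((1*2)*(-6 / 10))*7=-108043 / 2025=-53.35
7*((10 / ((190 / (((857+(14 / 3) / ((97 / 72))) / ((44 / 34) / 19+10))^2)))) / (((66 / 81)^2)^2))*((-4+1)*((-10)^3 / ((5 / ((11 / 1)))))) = 40292295.06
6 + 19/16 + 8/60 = 1757/240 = 7.32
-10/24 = -5/12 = -0.42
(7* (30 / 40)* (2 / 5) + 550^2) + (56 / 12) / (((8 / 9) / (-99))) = 6039647 / 20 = 301982.35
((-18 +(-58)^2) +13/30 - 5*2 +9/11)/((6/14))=7709051/990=7786.92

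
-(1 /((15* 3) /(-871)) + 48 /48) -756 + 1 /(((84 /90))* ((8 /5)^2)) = -29724949 /40320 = -737.23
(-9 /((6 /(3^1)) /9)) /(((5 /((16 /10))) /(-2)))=648 /25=25.92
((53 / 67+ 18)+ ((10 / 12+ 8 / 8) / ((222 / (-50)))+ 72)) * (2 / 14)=4032853 / 312354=12.91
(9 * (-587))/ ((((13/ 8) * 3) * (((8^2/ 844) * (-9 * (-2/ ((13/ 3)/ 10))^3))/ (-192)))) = 20931833/ 6750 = 3101.01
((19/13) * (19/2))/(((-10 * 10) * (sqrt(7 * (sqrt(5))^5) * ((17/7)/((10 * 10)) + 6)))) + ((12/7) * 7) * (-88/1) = -1056 -361 * 5^(3/4) * sqrt(7)/2741050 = -1056.00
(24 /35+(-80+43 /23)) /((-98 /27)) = 1683261 /78890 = 21.34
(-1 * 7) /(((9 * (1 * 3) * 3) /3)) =-7 /27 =-0.26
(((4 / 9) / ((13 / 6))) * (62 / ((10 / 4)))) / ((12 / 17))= 4216 / 585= 7.21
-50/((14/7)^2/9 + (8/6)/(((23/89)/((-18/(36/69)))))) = 225/799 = 0.28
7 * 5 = 35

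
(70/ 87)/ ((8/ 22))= 385/ 174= 2.21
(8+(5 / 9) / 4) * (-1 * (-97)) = 28421 / 36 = 789.47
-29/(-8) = 29/8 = 3.62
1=1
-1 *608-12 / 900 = -45601 / 75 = -608.01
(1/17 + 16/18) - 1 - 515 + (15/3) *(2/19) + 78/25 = -37166429/72675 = -511.41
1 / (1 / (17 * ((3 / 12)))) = 17 / 4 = 4.25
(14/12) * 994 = 1159.67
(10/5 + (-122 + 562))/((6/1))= 221/3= 73.67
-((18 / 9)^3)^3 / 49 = -512 / 49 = -10.45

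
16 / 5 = 3.20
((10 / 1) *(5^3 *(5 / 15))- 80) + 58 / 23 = 23404 / 69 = 339.19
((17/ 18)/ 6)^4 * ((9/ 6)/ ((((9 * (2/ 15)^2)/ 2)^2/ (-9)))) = -52200625/ 40310784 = -1.29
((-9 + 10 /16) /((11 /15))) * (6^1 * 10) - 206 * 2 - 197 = -28473 /22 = -1294.23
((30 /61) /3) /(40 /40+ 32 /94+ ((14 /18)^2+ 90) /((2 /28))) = 7614 /58976813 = 0.00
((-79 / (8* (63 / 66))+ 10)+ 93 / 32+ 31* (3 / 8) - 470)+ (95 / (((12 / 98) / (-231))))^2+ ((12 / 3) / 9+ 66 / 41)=2654820778079431 / 82656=32118911852.49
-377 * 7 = -2639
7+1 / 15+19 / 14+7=3239 / 210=15.42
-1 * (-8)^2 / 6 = -32 / 3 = -10.67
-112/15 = -7.47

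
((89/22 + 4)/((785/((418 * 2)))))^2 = 45239076/616225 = 73.41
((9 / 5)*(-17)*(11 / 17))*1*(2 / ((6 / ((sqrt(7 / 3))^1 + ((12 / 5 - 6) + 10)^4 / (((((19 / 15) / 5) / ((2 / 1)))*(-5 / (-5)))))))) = -207618048 / 2375 - 11*sqrt(21) / 5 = -87428.21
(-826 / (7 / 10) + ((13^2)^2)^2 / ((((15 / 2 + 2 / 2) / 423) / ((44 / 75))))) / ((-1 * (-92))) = 2530396571167 / 9775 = 258864099.35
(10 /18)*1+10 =95 /9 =10.56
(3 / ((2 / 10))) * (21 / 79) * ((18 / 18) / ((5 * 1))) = 63 / 79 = 0.80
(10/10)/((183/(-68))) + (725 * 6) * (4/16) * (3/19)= 1191491/6954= 171.34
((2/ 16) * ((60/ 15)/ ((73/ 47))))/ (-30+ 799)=47/ 112274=0.00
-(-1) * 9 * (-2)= -18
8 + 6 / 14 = 59 / 7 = 8.43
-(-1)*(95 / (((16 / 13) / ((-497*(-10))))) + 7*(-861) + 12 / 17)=51352999 / 136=377595.58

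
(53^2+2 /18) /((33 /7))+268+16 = 261322 /297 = 879.87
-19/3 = -6.33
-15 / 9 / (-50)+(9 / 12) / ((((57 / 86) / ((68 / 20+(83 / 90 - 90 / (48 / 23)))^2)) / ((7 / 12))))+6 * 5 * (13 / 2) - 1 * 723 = 27533458381 / 59097600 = 465.90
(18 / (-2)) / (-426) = 3 / 142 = 0.02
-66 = -66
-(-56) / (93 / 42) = 784 / 31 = 25.29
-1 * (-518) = 518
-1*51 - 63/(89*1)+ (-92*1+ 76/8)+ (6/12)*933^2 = 38724816/89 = 435110.29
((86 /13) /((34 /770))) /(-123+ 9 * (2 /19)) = -629090 /512499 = -1.23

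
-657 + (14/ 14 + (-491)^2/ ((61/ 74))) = 17799978/ 61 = 291802.92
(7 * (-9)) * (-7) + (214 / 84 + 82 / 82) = 18671 / 42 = 444.55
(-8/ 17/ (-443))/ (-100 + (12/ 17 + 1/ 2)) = -16/ 1488037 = -0.00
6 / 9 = 2 / 3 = 0.67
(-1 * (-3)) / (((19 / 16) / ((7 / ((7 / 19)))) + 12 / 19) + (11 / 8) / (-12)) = 5472 / 1057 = 5.18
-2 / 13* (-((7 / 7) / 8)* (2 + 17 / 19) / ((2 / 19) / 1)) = 55 / 104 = 0.53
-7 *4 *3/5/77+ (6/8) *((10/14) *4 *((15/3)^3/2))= 102957/770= 133.71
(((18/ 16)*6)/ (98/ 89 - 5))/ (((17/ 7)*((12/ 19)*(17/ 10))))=-0.66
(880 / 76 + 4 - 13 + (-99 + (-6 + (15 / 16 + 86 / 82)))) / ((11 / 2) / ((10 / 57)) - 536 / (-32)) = -6259095 / 2997592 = -2.09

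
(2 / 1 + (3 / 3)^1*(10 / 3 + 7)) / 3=37 / 9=4.11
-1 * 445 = -445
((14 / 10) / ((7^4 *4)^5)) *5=1 / 11672468669822098432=0.00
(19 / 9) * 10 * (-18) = -380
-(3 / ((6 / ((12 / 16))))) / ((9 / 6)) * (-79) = 79 / 4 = 19.75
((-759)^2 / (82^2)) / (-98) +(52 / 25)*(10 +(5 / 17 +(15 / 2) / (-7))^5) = 7756363542013207 / 401146050229190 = 19.34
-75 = -75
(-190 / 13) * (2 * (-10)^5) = 38000000 / 13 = 2923076.92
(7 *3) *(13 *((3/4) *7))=5733/4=1433.25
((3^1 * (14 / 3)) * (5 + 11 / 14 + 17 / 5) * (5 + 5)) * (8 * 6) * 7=432096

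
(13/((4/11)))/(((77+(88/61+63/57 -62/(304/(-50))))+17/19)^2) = 768356732/176573922849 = 0.00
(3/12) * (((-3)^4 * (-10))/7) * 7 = -405/2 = -202.50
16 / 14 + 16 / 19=264 / 133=1.98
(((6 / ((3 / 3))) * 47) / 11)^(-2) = 121 / 79524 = 0.00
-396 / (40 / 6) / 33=-9 / 5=-1.80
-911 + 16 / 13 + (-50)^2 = 20673 / 13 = 1590.23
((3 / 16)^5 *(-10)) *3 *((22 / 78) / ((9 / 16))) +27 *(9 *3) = 729.00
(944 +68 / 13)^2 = 901039.05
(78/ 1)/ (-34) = -39/ 17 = -2.29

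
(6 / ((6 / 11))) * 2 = 22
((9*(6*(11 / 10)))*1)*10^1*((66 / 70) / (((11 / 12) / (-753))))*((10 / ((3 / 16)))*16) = -392585801.14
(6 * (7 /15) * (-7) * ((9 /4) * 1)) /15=-147 /50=-2.94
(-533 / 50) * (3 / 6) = -533 / 100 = -5.33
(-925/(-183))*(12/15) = 740/183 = 4.04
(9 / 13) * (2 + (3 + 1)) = 54 / 13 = 4.15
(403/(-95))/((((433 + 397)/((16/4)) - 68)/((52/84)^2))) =-4394/377055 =-0.01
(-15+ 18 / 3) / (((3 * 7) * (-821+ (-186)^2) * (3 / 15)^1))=-3 / 47285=-0.00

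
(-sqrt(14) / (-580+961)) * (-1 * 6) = 2 * sqrt(14) / 127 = 0.06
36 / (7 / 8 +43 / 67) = 23.73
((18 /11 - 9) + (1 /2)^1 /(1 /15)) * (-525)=-1575 /22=-71.59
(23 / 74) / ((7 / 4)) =46 / 259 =0.18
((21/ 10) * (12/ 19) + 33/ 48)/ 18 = 3061/ 27360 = 0.11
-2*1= -2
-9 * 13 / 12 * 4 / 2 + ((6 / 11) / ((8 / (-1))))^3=-1661115 / 85184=-19.50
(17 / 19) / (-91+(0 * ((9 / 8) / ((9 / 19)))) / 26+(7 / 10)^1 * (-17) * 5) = -34 / 5719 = -0.01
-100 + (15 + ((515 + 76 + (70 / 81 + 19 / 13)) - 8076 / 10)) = -1575679 / 5265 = -299.27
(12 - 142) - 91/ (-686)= -129.87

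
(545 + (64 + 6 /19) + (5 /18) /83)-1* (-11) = 17608379 /28386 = 620.32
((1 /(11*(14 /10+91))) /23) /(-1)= -0.00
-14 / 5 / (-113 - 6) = 2 / 85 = 0.02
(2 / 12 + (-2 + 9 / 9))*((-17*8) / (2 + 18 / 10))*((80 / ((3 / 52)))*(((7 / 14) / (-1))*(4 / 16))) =-884000 / 171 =-5169.59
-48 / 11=-4.36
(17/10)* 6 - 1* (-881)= 4456/5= 891.20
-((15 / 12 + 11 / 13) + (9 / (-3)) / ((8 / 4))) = -0.60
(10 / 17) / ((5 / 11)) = 1.29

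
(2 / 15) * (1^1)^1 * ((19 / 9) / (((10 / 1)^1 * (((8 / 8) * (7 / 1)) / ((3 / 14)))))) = 19 / 22050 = 0.00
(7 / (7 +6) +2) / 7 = 33 / 91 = 0.36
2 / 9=0.22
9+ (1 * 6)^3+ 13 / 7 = 1588 / 7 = 226.86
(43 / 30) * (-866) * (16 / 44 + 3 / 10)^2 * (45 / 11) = -297661953 / 133100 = -2236.38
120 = 120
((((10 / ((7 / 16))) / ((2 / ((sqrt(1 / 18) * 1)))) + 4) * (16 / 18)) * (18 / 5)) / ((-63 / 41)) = -2624 / 315-5248 * sqrt(2) / 1323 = -13.94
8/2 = 4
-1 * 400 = -400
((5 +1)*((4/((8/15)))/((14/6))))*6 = 810/7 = 115.71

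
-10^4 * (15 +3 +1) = -190000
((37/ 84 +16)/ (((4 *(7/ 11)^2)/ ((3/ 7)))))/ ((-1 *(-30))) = 167101/ 1152480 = 0.14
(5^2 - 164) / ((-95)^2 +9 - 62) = -139 / 8972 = -0.02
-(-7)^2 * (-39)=1911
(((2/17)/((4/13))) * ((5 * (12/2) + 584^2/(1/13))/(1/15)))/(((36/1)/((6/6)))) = 144097135/204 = 706358.50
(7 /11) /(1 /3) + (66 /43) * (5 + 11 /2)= 18.03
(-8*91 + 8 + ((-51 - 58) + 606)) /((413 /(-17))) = 3791 /413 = 9.18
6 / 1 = 6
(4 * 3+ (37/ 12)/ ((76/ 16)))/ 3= 4.22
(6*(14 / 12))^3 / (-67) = -343 / 67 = -5.12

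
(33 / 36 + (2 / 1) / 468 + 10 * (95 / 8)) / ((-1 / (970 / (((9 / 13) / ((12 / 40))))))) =-2716291 / 54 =-50301.69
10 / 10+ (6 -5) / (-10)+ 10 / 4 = 17 / 5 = 3.40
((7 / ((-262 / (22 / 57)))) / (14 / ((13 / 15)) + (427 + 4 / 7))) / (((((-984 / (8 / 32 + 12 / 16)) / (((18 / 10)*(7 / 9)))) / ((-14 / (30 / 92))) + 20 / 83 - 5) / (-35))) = 4588092509 / 65499126349341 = 0.00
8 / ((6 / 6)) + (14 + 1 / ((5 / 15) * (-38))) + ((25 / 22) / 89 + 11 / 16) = 6732467 / 297616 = 22.62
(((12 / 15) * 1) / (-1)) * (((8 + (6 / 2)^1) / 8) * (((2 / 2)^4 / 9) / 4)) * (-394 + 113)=3091 / 360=8.59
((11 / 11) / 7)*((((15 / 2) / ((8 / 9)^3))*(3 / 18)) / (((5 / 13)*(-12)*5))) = -3159 / 286720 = -0.01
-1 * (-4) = 4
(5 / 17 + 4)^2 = 5329 / 289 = 18.44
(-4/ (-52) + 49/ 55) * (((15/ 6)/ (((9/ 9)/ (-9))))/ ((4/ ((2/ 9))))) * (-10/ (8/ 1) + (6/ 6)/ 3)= 173/ 156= 1.11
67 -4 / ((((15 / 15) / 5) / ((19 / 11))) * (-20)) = 756 / 11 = 68.73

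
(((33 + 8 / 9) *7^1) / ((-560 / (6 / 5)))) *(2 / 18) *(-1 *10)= 0.56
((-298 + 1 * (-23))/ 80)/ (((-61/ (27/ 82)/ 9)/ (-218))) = -42.49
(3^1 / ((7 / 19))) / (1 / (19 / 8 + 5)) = 3363 / 56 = 60.05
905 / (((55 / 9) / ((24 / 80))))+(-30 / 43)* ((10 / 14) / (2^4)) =5879823 / 132440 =44.40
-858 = -858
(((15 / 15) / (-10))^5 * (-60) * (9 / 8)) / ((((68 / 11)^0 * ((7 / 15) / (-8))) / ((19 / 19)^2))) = -81 / 7000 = -0.01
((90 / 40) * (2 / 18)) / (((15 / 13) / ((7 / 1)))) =91 / 60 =1.52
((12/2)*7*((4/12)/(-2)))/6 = -7/6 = -1.17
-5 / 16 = -0.31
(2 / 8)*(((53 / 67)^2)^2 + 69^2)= 47973688781 / 40302242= 1190.35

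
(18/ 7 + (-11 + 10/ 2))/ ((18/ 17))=-68/ 21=-3.24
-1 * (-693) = 693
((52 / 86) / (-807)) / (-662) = 13 / 11486031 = 0.00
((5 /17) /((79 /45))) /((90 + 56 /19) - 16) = 4275 /1963466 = 0.00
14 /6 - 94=-275 /3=-91.67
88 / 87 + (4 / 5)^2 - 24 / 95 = 57808 / 41325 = 1.40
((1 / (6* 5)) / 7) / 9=1 / 1890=0.00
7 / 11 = 0.64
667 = 667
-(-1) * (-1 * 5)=-5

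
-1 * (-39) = 39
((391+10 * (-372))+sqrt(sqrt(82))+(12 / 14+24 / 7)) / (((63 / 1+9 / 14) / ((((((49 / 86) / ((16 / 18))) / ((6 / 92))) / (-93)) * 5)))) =131143355 / 4750812 - 39445 * 82^(1 / 4) / 4750812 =27.58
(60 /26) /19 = 30 /247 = 0.12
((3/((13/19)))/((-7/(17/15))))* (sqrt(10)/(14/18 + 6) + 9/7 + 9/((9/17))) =-13.31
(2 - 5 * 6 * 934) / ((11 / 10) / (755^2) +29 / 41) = -6548093784500 / 165307701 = -39611.55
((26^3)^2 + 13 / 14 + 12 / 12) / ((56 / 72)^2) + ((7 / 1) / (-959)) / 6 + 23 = 510656717.13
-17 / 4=-4.25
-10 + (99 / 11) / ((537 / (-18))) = -10.30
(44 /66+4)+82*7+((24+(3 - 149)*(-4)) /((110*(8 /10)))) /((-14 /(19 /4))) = 576.32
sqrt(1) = 1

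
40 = 40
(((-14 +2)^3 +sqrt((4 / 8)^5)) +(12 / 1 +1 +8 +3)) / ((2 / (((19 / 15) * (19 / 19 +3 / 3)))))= -10792 / 5 +19 * sqrt(2) / 120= -2158.18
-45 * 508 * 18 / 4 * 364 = -37444680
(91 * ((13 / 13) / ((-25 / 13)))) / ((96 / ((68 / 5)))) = -20111 / 3000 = -6.70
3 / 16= 0.19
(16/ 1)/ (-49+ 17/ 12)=-192/ 571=-0.34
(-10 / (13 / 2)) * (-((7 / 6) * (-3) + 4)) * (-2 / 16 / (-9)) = 5 / 468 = 0.01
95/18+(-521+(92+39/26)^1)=-3800/9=-422.22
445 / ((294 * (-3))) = -445 / 882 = -0.50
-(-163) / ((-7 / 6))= -978 / 7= -139.71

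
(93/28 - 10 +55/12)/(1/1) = -44/21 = -2.10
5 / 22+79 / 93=1.08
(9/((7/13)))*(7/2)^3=5733/8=716.62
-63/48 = -21/16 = -1.31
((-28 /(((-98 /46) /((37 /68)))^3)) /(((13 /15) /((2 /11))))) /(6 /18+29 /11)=27733277295 /841581885872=0.03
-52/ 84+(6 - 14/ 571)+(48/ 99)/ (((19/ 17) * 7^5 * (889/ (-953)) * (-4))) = 28653120645113/ 5349283438191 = 5.36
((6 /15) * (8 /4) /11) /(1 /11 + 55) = 2 /1515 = 0.00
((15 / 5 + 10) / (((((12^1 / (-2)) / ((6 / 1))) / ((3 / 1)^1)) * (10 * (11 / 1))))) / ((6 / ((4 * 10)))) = -26 / 11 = -2.36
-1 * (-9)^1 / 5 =9 / 5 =1.80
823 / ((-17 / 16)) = -13168 / 17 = -774.59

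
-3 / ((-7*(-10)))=-3 / 70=-0.04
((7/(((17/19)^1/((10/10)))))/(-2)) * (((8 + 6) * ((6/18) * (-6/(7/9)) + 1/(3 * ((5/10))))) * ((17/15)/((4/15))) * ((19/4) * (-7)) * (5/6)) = -442225/36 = -12284.03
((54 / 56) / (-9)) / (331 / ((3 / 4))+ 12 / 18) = -3 / 12376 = -0.00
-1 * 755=-755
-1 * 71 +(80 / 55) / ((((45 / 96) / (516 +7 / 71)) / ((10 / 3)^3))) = 3747751669 / 63261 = 59242.69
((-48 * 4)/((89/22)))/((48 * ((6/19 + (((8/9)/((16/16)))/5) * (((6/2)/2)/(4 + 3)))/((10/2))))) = -438900/31417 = -13.97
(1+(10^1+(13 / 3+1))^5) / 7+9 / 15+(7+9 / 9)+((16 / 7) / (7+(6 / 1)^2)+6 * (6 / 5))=44287889822 / 365715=121099.46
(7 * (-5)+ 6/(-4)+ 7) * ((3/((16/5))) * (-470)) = 207975/16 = 12998.44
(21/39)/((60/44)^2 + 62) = 0.01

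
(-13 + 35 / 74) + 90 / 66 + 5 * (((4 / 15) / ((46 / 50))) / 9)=-5561627 / 505494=-11.00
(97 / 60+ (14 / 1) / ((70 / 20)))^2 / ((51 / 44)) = 1249259 / 45900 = 27.22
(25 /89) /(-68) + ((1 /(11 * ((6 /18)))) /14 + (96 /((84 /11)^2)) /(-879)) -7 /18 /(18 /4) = -5647078201 /77417710524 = -0.07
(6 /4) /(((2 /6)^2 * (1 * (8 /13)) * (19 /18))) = 3159 /152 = 20.78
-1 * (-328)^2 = -107584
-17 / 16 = -1.06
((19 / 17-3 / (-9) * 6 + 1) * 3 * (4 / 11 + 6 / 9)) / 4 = 35 / 11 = 3.18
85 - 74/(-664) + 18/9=28921/332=87.11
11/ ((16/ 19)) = 209/ 16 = 13.06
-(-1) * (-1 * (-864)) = 864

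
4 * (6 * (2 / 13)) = 48 / 13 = 3.69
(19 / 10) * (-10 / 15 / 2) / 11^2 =-19 / 3630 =-0.01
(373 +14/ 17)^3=256653188875/ 4913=52239606.94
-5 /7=-0.71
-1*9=-9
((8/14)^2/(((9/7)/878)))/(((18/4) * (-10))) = -14048/2835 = -4.96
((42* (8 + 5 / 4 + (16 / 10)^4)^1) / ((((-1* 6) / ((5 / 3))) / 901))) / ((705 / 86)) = -10714880309 / 528750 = -20264.55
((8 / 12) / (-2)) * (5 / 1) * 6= -10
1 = 1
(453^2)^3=8641501547944329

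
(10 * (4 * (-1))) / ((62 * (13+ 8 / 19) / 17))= -0.82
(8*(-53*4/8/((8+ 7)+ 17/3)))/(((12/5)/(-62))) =265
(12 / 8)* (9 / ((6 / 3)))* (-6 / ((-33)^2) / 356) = -9 / 86152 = -0.00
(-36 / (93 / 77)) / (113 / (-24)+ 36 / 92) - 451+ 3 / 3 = -32732802 / 73873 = -443.10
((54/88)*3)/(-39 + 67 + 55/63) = 5103/80036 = 0.06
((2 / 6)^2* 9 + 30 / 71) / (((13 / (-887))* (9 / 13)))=-89587 / 639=-140.20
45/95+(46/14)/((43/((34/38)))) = 3100/5719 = 0.54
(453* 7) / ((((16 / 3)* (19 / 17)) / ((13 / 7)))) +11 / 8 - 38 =289205 / 304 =951.33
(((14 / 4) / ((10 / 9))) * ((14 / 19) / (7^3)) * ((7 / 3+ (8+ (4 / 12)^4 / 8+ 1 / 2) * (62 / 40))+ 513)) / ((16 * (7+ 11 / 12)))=6849499 / 242592000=0.03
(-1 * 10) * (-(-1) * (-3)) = 30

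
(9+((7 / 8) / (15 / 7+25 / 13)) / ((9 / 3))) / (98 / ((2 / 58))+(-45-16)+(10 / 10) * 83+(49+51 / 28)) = 0.00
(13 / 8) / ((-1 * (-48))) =13 / 384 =0.03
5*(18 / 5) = 18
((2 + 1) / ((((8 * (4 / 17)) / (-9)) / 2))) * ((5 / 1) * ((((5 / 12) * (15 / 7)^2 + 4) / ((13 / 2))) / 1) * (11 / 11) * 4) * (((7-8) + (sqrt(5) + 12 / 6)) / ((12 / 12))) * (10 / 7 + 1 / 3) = -32805495 * sqrt(5) / 35672-32805495 / 35672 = -2976.03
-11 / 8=-1.38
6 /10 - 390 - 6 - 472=-4337 /5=-867.40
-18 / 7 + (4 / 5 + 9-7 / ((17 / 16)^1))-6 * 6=-21039 / 595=-35.36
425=425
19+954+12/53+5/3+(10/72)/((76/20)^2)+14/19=672008809/688788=975.64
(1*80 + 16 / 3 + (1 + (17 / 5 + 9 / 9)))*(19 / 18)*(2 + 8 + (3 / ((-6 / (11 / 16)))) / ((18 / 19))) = 143543309 / 155520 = 922.99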